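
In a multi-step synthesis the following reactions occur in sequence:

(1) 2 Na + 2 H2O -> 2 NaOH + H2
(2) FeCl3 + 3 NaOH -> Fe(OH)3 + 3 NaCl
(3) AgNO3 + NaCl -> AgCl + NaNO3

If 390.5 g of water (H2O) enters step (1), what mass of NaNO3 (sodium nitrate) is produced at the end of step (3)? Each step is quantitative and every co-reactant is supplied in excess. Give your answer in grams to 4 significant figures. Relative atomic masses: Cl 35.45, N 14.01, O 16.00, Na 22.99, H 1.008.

1842 g

M(H2O) = 2(1.008) + 16.00 = 18.016 g/mol.
M(NaNO3) = 22.99 + 14.01 + 3(16.00) = 85.00 g/mol.
n(H2O) = 390.5 / 18.016 = 21.675 mol.
Reaction (1): H2O→NaOH ratio 2:2 ⇒ n(NaOH) = 21.675 mol.
Reaction (2): NaOH→NaCl ratio 3:3 ⇒ n(NaCl) = 21.675 mol.
Reaction (3): NaCl→NaNO3 ratio 1:1 ⇒ n(NaNO3) = 21.675 mol.
Mass of NaNO3 = 21.675 × 85.00 = 1842.4 g.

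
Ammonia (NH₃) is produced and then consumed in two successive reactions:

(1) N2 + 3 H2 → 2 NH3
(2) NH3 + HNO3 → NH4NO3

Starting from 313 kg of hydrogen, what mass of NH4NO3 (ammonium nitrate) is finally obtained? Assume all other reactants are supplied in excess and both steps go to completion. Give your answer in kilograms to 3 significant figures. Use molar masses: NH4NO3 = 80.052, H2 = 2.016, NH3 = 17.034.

8290 kg

313 kg = 313000 g.
n(H2) = 313000 / 2.016 = 155300 mol.
Step 1 gives a 3:2 ratio of H2 to NH3, so n(NH3) = 103500 mol.
In step 2 the NH3:NH4NO3 ratio is 1:1, so n(NH4NO3) = 103500 mol.
Mass of NH4NO3 = 103500 × 80.052 = 8.286 × 10^6 g = 8290 kg.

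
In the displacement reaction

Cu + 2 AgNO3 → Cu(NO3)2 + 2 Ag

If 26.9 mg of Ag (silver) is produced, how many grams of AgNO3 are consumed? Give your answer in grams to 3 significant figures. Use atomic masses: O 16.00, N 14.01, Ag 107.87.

0.0424 g

M(Ag) = 107.87 g/mol.
M(AgNO3) = 107.87 + 14.01 + 3(16.00) = 169.88 g/mol.
Convert: 26.9 mg = 0.02690 g.
n(Ag) = 0.02690 g / 107.87 g/mol = 0.0002494 mol.
From the equation the Ag:AgNO3 mole ratio is 2:2, so n(AgNO3) = 0.0002494 × 2/2 = 0.0002494 mol.
Mass of AgNO3 = 0.0002494 mol × 169.88 g/mol = 0.04236 g.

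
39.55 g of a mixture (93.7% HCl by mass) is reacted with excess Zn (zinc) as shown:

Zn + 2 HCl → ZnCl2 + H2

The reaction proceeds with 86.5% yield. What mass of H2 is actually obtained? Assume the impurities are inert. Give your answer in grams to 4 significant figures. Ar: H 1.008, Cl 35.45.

Pure HCl available = 39.55 g × 0.937 = 37.058 g.
M(HCl) = 1.008 + 35.45 = 36.458 g/mol.
M(H2) = 2(1.008) = 2.016 g/mol.
n(HCl) = 37.058 g / 36.458 g/mol = 1.0165 mol.
From the equation the HCl:H2 mole ratio is 2:1, so n(H2) = 1.0165 × 1/2 = 0.50823 mol.
Mass of H2 = 0.50823 mol × 2.016 g/mol = 1.0246 g.
Actual mass collected = 1.0246 g × 0.865 = 0.88628 g.

0.8863 g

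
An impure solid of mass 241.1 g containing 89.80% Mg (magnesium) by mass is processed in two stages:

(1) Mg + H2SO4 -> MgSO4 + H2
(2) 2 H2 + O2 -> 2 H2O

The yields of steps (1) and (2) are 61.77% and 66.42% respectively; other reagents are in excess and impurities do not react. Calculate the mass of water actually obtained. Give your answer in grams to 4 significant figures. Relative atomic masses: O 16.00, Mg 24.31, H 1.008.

65.83 g

Pure Mg = 241.1 × 0.8980 = 216.51 g.
M(Mg) = 24.31 g/mol.
M(H2O) = 2(1.008) + 16.00 = 18.016 g/mol.
n(Mg) = 216.51 / 24.31 = 8.9061 mol.
Step 1 (Mg:H2 = 1:1): theoretical n(H2) = 8.9061 mol; at 61.77% yield, n(H2) = 5.5013 mol.
Step 2 (H2:H2O = 2:2): theoretical n(H2O) = 5.5013 mol, so theoretical mass = 5.5013 × 18.016 = 99.112 g.
At 66.42% yield, actual mass of H2O = 99.112 × 0.6642 = 65.830 g.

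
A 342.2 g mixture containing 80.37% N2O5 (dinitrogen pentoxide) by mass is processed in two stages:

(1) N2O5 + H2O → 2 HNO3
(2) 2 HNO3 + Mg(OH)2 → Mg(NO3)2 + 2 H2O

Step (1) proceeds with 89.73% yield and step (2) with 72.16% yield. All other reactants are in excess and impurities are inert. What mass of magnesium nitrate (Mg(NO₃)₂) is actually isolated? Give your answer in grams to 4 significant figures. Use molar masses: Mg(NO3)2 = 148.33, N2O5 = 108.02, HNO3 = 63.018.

Pure N2O5 = 342.2 × 0.8037 = 275.03 g.
n(N2O5) = 275.03 / 108.02 = 2.5461 mol.
Step 1 (N2O5:HNO3 = 1:2): theoretical n(HNO3) = 5.0921 mol; at 89.73% yield, n(HNO3) = 4.5692 mol.
Step 2 (HNO3:Mg(NO3)2 = 2:1): theoretical n(Mg(NO3)2) = 2.2846 mol, so theoretical mass = 2.2846 × 148.33 = 338.87 g.
At 72.16% yield, actual mass of Mg(NO3)2 = 338.87 × 0.7216 = 244.53 g.

244.5 g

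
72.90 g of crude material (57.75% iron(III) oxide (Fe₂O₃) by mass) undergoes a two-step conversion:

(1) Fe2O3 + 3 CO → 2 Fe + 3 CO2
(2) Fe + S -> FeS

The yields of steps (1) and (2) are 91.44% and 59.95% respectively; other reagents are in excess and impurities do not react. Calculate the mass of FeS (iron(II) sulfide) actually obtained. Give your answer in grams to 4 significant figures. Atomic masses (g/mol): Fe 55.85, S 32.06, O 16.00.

Pure Fe2O3 = 72.90 × 0.5775 = 42.100 g.
M(Fe2O3) = 2(55.85) + 3(16.00) = 159.70 g/mol.
M(FeS) = 55.85 + 32.06 = 87.91 g/mol.
n(Fe2O3) = 42.100 / 159.70 = 0.26362 mol.
Step 1 (Fe2O3:Fe = 1:2): theoretical n(Fe) = 0.52724 mol; at 91.44% yield, n(Fe) = 0.48210 mol.
Step 2 (Fe:FeS = 1:1): theoretical n(FeS) = 0.48210 mol, so theoretical mass = 0.48210 × 87.91 = 42.382 g.
At 59.95% yield, actual mass of FeS = 42.382 × 0.5995 = 25.408 g.

25.41 g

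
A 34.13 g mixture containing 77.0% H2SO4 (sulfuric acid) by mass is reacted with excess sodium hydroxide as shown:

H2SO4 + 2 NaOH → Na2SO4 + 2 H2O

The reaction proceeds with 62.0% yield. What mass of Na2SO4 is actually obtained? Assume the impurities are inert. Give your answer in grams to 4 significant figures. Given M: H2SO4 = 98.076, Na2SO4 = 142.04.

23.60 g

Pure H2SO4 available = 34.13 g × 0.770 = 26.280 g.
n(H2SO4) = 26.280 g / 98.076 g/mol = 0.26796 mol.
From the equation the H2SO4:Na2SO4 mole ratio is 1:1, so n(Na2SO4) = 0.26796 × 1/1 = 0.26796 mol.
Mass of Na2SO4 = 0.26796 mol × 142.04 g/mol = 38.061 g.
Actual mass collected = 38.061 g × 0.620 = 23.598 g.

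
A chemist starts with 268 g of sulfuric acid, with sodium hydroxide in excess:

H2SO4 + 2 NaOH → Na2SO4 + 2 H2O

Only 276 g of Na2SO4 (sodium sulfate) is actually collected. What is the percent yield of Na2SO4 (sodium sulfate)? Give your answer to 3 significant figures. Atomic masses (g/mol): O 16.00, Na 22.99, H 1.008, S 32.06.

71.1 %

M(H2SO4) = 2(1.008) + 32.06 + 4(16.00) = 98.076 g/mol.
M(Na2SO4) = 2(22.99) + 32.06 + 4(16.00) = 142.04 g/mol.
n(H2SO4) = 268.0 g / 98.076 g/mol = 2.733 mol.
From the equation the H2SO4:Na2SO4 mole ratio is 1:1, so n(Na2SO4) = 2.733 × 1/1 = 2.733 mol.
Mass of Na2SO4 = 2.733 mol × 142.04 g/mol = 388.1 g.
This is the theoretical yield. Percent yield = 276 g / 388.1 g × 100% = 71.11%.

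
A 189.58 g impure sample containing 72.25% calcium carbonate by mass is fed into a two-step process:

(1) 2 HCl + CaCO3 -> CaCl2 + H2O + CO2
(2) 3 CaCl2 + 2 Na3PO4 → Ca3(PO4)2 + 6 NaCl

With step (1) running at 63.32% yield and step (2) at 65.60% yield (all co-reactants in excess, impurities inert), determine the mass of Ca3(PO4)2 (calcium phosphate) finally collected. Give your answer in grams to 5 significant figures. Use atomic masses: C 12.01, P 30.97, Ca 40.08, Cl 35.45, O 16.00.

58.773 g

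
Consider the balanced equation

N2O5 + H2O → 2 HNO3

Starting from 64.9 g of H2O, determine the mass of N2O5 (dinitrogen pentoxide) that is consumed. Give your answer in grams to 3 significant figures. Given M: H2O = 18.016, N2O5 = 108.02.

389 g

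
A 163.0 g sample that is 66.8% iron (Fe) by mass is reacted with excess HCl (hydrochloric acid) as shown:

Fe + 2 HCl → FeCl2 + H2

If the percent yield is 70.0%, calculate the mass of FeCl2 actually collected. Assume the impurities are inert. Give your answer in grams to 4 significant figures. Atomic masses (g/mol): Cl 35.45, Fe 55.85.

173.0 g

Pure Fe available = 163.0 g × 0.668 = 108.88 g.
M(Fe) = 55.85 g/mol.
M(FeCl2) = 55.85 + 2(35.45) = 126.75 g/mol.
n(Fe) = 108.88 g / 55.85 g/mol = 1.9496 mol.
From the equation the Fe:FeCl2 mole ratio is 1:1, so n(FeCl2) = 1.9496 × 1/1 = 1.9496 mol.
Mass of FeCl2 = 1.9496 mol × 126.75 g/mol = 247.11 g.
Actual mass collected = 247.11 g × 0.700 = 172.98 g.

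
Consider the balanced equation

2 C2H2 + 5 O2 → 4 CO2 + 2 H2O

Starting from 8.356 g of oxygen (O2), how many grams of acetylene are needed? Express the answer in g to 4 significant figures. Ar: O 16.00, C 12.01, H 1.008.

2.719 g

M(O2) = 2(16.00) = 32.00 g/mol.
M(C2H2) = 2(12.01) + 2(1.008) = 26.036 g/mol.
n(O2) = 8.3560 g / 32.00 g/mol = 0.26112 mol.
From the equation the O2:C2H2 mole ratio is 5:2, so n(C2H2) = 0.26112 × 2/5 = 0.10445 mol.
Mass of C2H2 = 0.10445 mol × 26.036 g/mol = 2.7195 g.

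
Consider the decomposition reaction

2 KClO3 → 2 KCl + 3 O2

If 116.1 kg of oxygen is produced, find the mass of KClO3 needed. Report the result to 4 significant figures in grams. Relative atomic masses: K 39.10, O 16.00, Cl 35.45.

296400 g

M(O2) = 2(16.00) = 32.00 g/mol.
M(KClO3) = 39.10 + 35.45 + 3(16.00) = 122.55 g/mol.
Convert: 116.1 kg = 116100 g.
n(O2) = 116100 g / 32.00 g/mol = 3628.1 mol.
From the equation the O2:KClO3 mole ratio is 3:2, so n(KClO3) = 3628.1 × 2/3 = 2418.8 mol.
Mass of KClO3 = 2418.8 mol × 122.55 g/mol = 296420 g.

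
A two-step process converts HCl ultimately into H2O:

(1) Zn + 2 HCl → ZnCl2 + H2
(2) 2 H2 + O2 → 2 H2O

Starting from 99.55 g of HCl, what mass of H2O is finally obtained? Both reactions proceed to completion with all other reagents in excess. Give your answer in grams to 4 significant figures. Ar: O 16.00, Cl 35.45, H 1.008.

M(HCl) = 1.008 + 35.45 = 36.458 g/mol.
M(H2O) = 2(1.008) + 16.00 = 18.016 g/mol.
n(HCl) = 99.550 / 36.458 = 2.7305 mol.
Step 1 gives a 2:1 ratio of HCl to H2, so n(H2) = 1.3653 mol.
In step 2 the H2:H2O ratio is 2:2, so n(H2O) = 1.3653 mol.
Mass of H2O = 1.3653 × 18.016 = 24.597 g.

24.60 g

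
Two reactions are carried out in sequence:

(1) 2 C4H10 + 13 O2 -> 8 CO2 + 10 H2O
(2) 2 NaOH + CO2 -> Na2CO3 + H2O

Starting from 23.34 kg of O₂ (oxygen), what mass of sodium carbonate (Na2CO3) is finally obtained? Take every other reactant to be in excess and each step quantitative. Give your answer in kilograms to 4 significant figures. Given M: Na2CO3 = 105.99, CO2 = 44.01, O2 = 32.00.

23.34 kg = 23340 g.
n(O2) = 23340 / 32.00 = 729.38 mol.
Step 1 gives a 13:8 ratio of O2 to CO2, so n(CO2) = 448.85 mol.
In step 2 the CO2:Na2CO3 ratio is 1:1, so n(Na2CO3) = 448.85 mol.
Mass of Na2CO3 = 448.85 × 105.99 = 47573 g = 47.57 kg.

47.57 kg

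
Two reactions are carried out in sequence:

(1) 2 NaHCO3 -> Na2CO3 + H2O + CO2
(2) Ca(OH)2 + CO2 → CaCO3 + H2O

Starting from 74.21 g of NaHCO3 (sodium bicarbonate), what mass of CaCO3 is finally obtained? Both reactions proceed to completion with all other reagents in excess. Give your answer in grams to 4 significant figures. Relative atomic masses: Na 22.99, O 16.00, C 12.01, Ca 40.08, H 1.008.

M(NaHCO3) = 22.99 + 1.008 + 12.01 + 3(16.00) = 84.008 g/mol.
M(CaCO3) = 40.08 + 12.01 + 3(16.00) = 100.09 g/mol.
n(NaHCO3) = 74.210 / 84.008 = 0.88337 mol.
Step 1 gives a 2:1 ratio of NaHCO3 to CO2, so n(CO2) = 0.44168 mol.
In step 2 the CO2:CaCO3 ratio is 1:1, so n(CaCO3) = 0.44168 mol.
Mass of CaCO3 = 0.44168 × 100.09 = 44.208 g.

44.21 g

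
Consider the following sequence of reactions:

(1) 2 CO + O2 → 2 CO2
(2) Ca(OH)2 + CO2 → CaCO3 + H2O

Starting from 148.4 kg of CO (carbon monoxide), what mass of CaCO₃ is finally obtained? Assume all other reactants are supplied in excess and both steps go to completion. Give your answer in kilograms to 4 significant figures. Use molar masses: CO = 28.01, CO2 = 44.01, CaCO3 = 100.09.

148.4 kg = 148400 g.
n(CO) = 148400 / 28.01 = 5298.1 mol.
Step 1 gives a 2:2 ratio of CO to CO2, so n(CO2) = 5298.1 mol.
In step 2 the CO2:CaCO3 ratio is 1:1, so n(CaCO3) = 5298.1 mol.
Mass of CaCO3 = 5298.1 × 100.09 = 530290 g = 530.3 kg.

530.3 kg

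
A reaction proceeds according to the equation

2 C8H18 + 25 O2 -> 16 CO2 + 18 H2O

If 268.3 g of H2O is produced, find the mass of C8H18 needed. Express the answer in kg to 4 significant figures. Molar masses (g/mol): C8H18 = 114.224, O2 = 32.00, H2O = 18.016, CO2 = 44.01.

n(H2O) = 268.30 g / 18.016 g/mol = 14.892 mol.
From the equation the H2O:C8H18 mole ratio is 18:2, so n(C8H18) = 14.892 × 2/18 = 1.6547 mol.
Mass of C8H18 = 1.6547 mol × 114.224 g/mol = 189.01 g.
Converting to kg: 189.01 g = 0.1890 kg.

0.1890 kg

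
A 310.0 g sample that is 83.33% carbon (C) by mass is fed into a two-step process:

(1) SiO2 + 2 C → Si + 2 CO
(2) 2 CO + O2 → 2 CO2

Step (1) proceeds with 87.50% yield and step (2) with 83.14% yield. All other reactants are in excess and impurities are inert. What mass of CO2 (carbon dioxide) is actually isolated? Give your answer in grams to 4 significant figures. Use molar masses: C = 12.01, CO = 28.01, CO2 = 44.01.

688.6 g

Pure C = 310.0 × 0.8333 = 258.32 g.
n(C) = 258.32 / 12.01 = 21.509 mol.
Step 1 (C:CO = 2:2): theoretical n(CO) = 21.509 mol; at 87.50% yield, n(CO) = 18.820 mol.
Step 2 (CO:CO2 = 2:2): theoretical n(CO2) = 18.820 mol, so theoretical mass = 18.820 × 44.01 = 828.28 g.
At 83.14% yield, actual mass of CO2 = 828.28 × 0.8314 = 688.64 g.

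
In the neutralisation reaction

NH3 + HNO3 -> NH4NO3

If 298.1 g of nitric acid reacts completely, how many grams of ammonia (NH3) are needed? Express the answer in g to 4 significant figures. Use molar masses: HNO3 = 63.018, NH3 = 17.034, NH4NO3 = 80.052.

80.58 g

n(HNO3) = 298.10 g / 63.018 g/mol = 4.7304 mol.
From the equation the HNO3:NH3 mole ratio is 1:1, so n(NH3) = 4.7304 × 1/1 = 4.7304 mol.
Mass of NH3 = 4.7304 mol × 17.034 g/mol = 80.578 g.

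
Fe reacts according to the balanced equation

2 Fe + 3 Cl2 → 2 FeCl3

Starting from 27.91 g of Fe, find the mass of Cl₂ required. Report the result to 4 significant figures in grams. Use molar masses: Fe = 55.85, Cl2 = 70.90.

n(Fe) = 27.910 g / 55.85 g/mol = 0.49973 mol.
From the equation the Fe:Cl2 mole ratio is 2:3, so n(Cl2) = 0.49973 × 3/2 = 0.74960 mol.
Mass of Cl2 = 0.74960 mol × 70.90 g/mol = 53.146 g.

53.15 g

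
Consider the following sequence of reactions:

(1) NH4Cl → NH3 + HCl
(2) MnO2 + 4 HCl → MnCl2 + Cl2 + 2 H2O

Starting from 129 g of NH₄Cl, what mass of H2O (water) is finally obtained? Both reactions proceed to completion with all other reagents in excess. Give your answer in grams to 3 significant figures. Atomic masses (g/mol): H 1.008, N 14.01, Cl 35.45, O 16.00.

M(NH4Cl) = 14.01 + 4(1.008) + 35.45 = 53.492 g/mol.
M(H2O) = 2(1.008) + 16.00 = 18.016 g/mol.
n(NH4Cl) = 129.0 / 53.492 = 2.412 mol.
Step 1 gives a 1:1 ratio of NH4Cl to HCl, so n(HCl) = 2.412 mol.
In step 2 the HCl:H2O ratio is 4:2, so n(H2O) = 1.206 mol.
Mass of H2O = 1.206 × 18.016 = 21.72 g.

21.7 g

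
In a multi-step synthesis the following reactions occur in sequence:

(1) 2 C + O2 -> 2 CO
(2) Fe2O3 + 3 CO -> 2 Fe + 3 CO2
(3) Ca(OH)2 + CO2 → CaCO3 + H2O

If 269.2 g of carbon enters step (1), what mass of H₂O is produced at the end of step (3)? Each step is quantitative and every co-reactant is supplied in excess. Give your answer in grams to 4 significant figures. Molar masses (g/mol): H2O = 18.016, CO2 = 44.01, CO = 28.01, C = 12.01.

n(C) = 269.2 / 12.01 = 22.415 mol.
Reaction (1): C→CO ratio 2:2 ⇒ n(CO) = 22.415 mol.
Reaction (2): CO→CO2 ratio 3:3 ⇒ n(CO2) = 22.415 mol.
Reaction (3): CO2→H2O ratio 1:1 ⇒ n(H2O) = 22.415 mol.
Mass of H2O = 22.415 × 18.016 = 403.82 g.

403.8 g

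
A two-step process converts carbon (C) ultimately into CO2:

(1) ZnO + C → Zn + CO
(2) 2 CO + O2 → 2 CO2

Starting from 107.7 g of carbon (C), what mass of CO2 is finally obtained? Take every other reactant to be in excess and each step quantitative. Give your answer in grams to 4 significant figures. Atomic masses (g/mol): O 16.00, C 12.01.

394.7 g

M(C) = 12.01 g/mol.
M(CO2) = 12.01 + 2(16.00) = 44.01 g/mol.
n(C) = 107.70 / 12.01 = 8.9675 mol.
Step 1 gives a 1:1 ratio of C to CO, so n(CO) = 8.9675 mol.
In step 2 the CO:CO2 ratio is 2:2, so n(CO2) = 8.9675 mol.
Mass of CO2 = 8.9675 × 44.01 = 394.66 g.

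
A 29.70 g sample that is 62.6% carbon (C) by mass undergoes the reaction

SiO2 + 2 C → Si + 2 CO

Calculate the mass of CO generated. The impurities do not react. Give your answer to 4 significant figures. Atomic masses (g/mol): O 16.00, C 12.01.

Mass of pure C = 29.70 g × 0.626 = 18.592 g.
M(C) = 12.01 g/mol.
M(CO) = 12.01 + 16.00 = 28.01 g/mol.
n(C) = 18.592 g / 12.01 g/mol = 1.5481 mol.
From the equation the C:CO mole ratio is 2:2, so n(CO) = 1.5481 × 2/2 = 1.5481 mol.
Mass of CO = 1.5481 mol × 28.01 g/mol = 43.361 g.

43.36 g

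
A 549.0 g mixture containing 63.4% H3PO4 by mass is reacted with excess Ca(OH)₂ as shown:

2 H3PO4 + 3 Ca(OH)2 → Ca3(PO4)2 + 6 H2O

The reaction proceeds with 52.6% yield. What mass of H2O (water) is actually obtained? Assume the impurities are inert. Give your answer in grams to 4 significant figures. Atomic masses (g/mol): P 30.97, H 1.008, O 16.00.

101.0 g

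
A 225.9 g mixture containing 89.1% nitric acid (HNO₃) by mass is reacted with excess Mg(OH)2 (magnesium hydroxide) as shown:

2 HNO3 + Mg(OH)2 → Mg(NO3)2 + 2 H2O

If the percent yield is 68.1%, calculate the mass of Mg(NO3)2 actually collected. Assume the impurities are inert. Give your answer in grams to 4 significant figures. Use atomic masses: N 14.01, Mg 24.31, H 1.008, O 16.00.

Pure HNO3 available = 225.9 g × 0.891 = 201.28 g.
M(HNO3) = 1.008 + 14.01 + 3(16.00) = 63.018 g/mol.
M(Mg(NO3)2) = 24.31 + 2(14.01) + 6(16.00) = 148.33 g/mol.
n(HNO3) = 201.28 g / 63.018 g/mol = 3.1940 mol.
From the equation the HNO3:Mg(NO3)2 mole ratio is 2:1, so n(Mg(NO3)2) = 3.1940 × 1/2 = 1.5970 mol.
Mass of Mg(NO3)2 = 1.5970 mol × 148.33 g/mol = 236.88 g.
Actual mass collected = 236.88 g × 0.681 = 161.32 g.

161.3 g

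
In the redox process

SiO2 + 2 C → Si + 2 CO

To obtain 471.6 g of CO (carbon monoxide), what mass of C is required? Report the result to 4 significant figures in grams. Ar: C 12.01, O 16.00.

202.2 g

M(CO) = 12.01 + 16.00 = 28.01 g/mol.
M(C) = 12.01 g/mol.
n(CO) = 471.60 g / 28.01 g/mol = 16.837 mol.
From the equation the CO:C mole ratio is 2:2, so n(C) = 16.837 × 2/2 = 16.837 mol.
Mass of C = 16.837 mol × 12.01 g/mol = 202.21 g.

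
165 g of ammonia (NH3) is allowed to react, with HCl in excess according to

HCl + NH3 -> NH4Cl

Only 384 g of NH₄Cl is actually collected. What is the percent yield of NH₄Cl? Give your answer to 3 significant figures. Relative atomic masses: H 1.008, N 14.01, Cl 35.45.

74.1 %

M(NH3) = 14.01 + 3(1.008) = 17.034 g/mol.
M(NH4Cl) = 14.01 + 4(1.008) + 35.45 = 53.492 g/mol.
n(NH3) = 165.0 g / 17.034 g/mol = 9.687 mol.
From the equation the NH3:NH4Cl mole ratio is 1:1, so n(NH4Cl) = 9.687 × 1/1 = 9.687 mol.
Mass of NH4Cl = 9.687 mol × 53.492 g/mol = 518.2 g.
This is the theoretical yield. Percent yield = 384 g / 518.2 g × 100% = 74.11%.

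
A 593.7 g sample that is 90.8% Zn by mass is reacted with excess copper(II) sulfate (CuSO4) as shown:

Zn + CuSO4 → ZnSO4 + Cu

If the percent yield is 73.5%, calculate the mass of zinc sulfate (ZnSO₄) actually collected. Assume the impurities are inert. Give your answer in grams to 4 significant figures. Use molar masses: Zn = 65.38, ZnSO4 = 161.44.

Pure Zn available = 593.7 g × 0.908 = 539.08 g.
n(Zn) = 539.08 g / 65.38 g/mol = 8.2453 mol.
From the equation the Zn:ZnSO4 mole ratio is 1:1, so n(ZnSO4) = 8.2453 × 1/1 = 8.2453 mol.
Mass of ZnSO4 = 8.2453 mol × 161.44 g/mol = 1331.1 g.
Actual mass collected = 1331.1 g × 0.735 = 978.38 g.

978.4 g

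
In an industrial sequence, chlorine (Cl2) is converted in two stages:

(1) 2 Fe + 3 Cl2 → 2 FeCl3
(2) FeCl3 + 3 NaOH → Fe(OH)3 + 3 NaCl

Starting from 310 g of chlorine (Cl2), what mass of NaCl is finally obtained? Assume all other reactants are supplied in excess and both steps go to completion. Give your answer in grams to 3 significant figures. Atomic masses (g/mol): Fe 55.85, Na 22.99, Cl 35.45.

M(Cl2) = 2(35.45) = 70.90 g/mol.
M(NaCl) = 22.99 + 35.45 = 58.44 g/mol.
n(Cl2) = 310.0 / 70.90 = 4.372 mol.
Step 1 gives a 3:2 ratio of Cl2 to FeCl3, so n(FeCl3) = 2.915 mol.
In step 2 the FeCl3:NaCl ratio is 1:3, so n(NaCl) = 8.745 mol.
Mass of NaCl = 8.745 × 58.44 = 511.0 g.

511 g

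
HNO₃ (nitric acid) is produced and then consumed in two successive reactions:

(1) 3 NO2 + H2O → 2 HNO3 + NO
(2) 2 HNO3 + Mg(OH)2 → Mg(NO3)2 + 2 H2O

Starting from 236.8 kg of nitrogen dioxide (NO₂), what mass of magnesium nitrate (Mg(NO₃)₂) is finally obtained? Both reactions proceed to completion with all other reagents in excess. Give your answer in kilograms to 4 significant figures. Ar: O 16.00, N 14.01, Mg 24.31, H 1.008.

254.5 kg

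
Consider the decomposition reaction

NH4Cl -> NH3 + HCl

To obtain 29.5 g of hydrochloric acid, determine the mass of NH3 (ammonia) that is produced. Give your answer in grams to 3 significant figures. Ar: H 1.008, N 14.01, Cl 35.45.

M(HCl) = 1.008 + 35.45 = 36.458 g/mol.
M(NH3) = 14.01 + 3(1.008) = 17.034 g/mol.
n(HCl) = 29.50 g / 36.458 g/mol = 0.8092 mol.
From the equation the HCl:NH3 mole ratio is 1:1, so n(NH3) = 0.8092 × 1/1 = 0.8092 mol.
Mass of NH3 = 0.8092 mol × 17.034 g/mol = 13.78 g.

13.8 g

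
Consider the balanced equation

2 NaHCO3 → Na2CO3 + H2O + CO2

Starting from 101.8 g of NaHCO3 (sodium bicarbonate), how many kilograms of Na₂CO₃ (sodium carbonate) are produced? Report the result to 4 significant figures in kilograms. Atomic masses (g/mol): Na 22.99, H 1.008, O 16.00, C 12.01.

0.06422 kg

M(NaHCO3) = 22.99 + 1.008 + 12.01 + 3(16.00) = 84.008 g/mol.
M(Na2CO3) = 2(22.99) + 12.01 + 3(16.00) = 105.99 g/mol.
n(NaHCO3) = 101.80 g / 84.008 g/mol = 1.2118 mol.
From the equation the NaHCO3:Na2CO3 mole ratio is 2:1, so n(Na2CO3) = 1.2118 × 1/2 = 0.60589 mol.
Mass of Na2CO3 = 0.60589 mol × 105.99 g/mol = 64.219 g.
Converting to kg: 64.219 g = 0.06422 kg.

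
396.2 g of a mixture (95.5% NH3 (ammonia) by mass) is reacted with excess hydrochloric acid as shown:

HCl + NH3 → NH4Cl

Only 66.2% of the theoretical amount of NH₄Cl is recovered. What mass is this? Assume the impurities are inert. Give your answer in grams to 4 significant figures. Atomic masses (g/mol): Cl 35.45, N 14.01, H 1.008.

Pure NH3 available = 396.2 g × 0.955 = 378.37 g.
M(NH3) = 14.01 + 3(1.008) = 17.034 g/mol.
M(NH4Cl) = 14.01 + 4(1.008) + 35.45 = 53.492 g/mol.
n(NH3) = 378.37 g / 17.034 g/mol = 22.213 mol.
From the equation the NH3:NH4Cl mole ratio is 1:1, so n(NH4Cl) = 22.213 × 1/1 = 22.213 mol.
Mass of NH4Cl = 22.213 mol × 53.492 g/mol = 1188.2 g.
Actual mass collected = 1188.2 g × 0.662 = 786.59 g.

786.6 g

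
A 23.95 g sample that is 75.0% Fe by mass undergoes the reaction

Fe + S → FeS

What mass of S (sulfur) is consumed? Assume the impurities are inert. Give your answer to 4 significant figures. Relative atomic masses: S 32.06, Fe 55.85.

10.31 g

Mass of pure Fe = 23.95 g × 0.750 = 17.962 g.
M(Fe) = 55.85 g/mol.
M(S) = 32.06 g/mol.
n(Fe) = 17.962 g / 55.85 g/mol = 0.32162 mol.
From the equation the Fe:S mole ratio is 1:1, so n(S) = 0.32162 × 1/1 = 0.32162 mol.
Mass of S = 0.32162 mol × 32.06 g/mol = 10.311 g.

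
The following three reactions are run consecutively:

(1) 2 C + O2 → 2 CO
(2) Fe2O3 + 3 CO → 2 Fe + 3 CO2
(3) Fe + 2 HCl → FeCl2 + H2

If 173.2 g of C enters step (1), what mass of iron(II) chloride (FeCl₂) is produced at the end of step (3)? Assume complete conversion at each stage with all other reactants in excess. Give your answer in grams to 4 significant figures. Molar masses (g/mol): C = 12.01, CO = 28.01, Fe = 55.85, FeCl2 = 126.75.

n(C) = 173.2 / 12.01 = 14.421 mol.
Reaction (1): C→CO ratio 2:2 ⇒ n(CO) = 14.421 mol.
Reaction (2): CO→Fe ratio 3:2 ⇒ n(Fe) = 9.6142 mol.
Reaction (3): Fe→FeCl2 ratio 1:1 ⇒ n(FeCl2) = 9.6142 mol.
Mass of FeCl2 = 9.6142 × 126.75 = 1218.6 g.

1219 g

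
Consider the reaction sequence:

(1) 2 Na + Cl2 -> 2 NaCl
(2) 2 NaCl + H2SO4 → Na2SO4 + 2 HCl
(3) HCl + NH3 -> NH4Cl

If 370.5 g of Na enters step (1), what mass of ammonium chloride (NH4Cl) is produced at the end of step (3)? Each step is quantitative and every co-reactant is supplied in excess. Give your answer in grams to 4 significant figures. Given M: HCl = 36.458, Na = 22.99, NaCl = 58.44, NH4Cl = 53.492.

862.1 g

n(Na) = 370.5 / 22.99 = 16.116 mol.
Reaction (1): Na→NaCl ratio 2:2 ⇒ n(NaCl) = 16.116 mol.
Reaction (2): NaCl→HCl ratio 2:2 ⇒ n(HCl) = 16.116 mol.
Reaction (3): HCl→NH4Cl ratio 1:1 ⇒ n(NH4Cl) = 16.116 mol.
Mass of NH4Cl = 16.116 × 53.492 = 862.06 g.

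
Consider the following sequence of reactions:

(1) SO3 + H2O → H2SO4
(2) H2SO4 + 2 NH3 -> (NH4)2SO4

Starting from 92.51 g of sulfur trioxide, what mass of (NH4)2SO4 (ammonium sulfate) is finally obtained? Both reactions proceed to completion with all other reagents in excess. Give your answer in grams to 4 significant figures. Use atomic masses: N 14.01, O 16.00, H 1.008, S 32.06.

152.7 g

M(SO3) = 32.06 + 3(16.00) = 80.06 g/mol.
M((NH4)2SO4) = 2(14.01) + 8(1.008) + 32.06 + 4(16.00) = 132.144 g/mol.
n(SO3) = 92.510 / 80.06 = 1.1555 mol.
Step 1 gives a 1:1 ratio of SO3 to H2SO4, so n(H2SO4) = 1.1555 mol.
In step 2 the H2SO4:(NH4)2SO4 ratio is 1:1, so n((NH4)2SO4) = 1.1555 mol.
Mass of (NH4)2SO4 = 1.1555 × 132.144 = 152.69 g.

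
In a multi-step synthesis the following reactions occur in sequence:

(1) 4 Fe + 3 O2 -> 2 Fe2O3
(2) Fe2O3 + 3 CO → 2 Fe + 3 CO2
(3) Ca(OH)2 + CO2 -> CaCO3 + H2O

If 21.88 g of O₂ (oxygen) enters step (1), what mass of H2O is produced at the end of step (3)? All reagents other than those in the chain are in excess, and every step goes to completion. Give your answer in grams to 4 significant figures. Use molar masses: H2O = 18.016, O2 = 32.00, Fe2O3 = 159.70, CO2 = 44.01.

n(O2) = 21.88 / 32.00 = 0.68375 mol.
Reaction (1): O2→Fe2O3 ratio 3:2 ⇒ n(Fe2O3) = 0.45583 mol.
Reaction (2): Fe2O3→CO2 ratio 1:3 ⇒ n(CO2) = 1.3675 mol.
Reaction (3): CO2→H2O ratio 1:1 ⇒ n(H2O) = 1.3675 mol.
Mass of H2O = 1.3675 × 18.016 = 24.637 g.

24.64 g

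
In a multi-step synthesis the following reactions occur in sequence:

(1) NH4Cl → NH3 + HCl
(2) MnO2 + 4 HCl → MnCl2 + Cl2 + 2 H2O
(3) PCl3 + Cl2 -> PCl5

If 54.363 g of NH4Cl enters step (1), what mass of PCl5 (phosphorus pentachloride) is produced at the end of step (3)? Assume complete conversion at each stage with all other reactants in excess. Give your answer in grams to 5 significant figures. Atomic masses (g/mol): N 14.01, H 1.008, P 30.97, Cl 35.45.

52.903 g

M(NH4Cl) = 14.01 + 4(1.008) + 35.45 = 53.492 g/mol.
M(PCl5) = 30.97 + 5(35.45) = 208.22 g/mol.
n(NH4Cl) = 54.363 / 53.492 = 1.01628 mol.
Reaction (1): NH4Cl→HCl ratio 1:1 ⇒ n(HCl) = 1.01628 mol.
Reaction (2): HCl→Cl2 ratio 4:1 ⇒ n(Cl2) = 0.254071 mol.
Reaction (3): Cl2→PCl5 ratio 1:1 ⇒ n(PCl5) = 0.254071 mol.
Mass of PCl5 = 0.254071 × 208.22 = 52.9026 g.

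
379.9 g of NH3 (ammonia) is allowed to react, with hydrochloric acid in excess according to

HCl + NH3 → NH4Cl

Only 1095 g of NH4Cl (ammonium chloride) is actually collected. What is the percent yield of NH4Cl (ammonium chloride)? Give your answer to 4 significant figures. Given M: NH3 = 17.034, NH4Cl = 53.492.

n(NH3) = 379.90 g / 17.034 g/mol = 22.302 mol.
From the equation the NH3:NH4Cl mole ratio is 1:1, so n(NH4Cl) = 22.302 × 1/1 = 22.302 mol.
Mass of NH4Cl = 22.302 mol × 53.492 g/mol = 1193.0 g.
This is the theoretical yield. Percent yield = 1095 g / 1193.0 g × 100% = 91.785%.

91.79 %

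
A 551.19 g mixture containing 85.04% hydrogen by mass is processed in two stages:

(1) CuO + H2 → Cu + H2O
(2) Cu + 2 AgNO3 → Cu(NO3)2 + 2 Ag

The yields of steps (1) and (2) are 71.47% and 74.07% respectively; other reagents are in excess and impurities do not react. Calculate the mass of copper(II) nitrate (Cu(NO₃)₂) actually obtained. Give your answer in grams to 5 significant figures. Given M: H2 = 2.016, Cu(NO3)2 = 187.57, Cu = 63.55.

23087 g

Pure H2 = 551.19 × 0.8504 = 468.732 g.
n(H2) = 468.732 / 2.016 = 232.506 mol.
Step 1 (H2:Cu = 1:1): theoretical n(Cu) = 232.506 mol; at 71.47% yield, n(Cu) = 166.172 mol.
Step 2 (Cu:Cu(NO3)2 = 1:1): theoretical n(Cu(NO3)2) = 166.172 mol, so theoretical mass = 166.172 × 187.57 = 31168.9 g.
At 74.07% yield, actual mass of Cu(NO3)2 = 31168.9 × 0.7407 = 23086.8 g.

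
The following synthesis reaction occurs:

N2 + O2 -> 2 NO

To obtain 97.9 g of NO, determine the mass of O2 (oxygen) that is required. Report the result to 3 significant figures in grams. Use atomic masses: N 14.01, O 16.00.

52.2 g

M(NO) = 14.01 + 16.00 = 30.01 g/mol.
M(O2) = 2(16.00) = 32.00 g/mol.
n(NO) = 97.90 g / 30.01 g/mol = 3.262 mol.
From the equation the NO:O2 mole ratio is 2:1, so n(O2) = 3.262 × 1/2 = 1.631 mol.
Mass of O2 = 1.631 mol × 32.00 g/mol = 52.20 g.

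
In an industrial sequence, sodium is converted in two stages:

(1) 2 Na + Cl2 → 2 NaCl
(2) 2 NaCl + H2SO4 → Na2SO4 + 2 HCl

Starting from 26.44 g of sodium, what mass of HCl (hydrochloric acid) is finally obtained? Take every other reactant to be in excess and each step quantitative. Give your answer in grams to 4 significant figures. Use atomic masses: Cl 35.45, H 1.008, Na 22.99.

M(Na) = 22.99 g/mol.
M(HCl) = 1.008 + 35.45 = 36.458 g/mol.
n(Na) = 26.440 / 22.99 = 1.1501 mol.
Step 1 gives a 2:2 ratio of Na to NaCl, so n(NaCl) = 1.1501 mol.
In step 2 the NaCl:HCl ratio is 2:2, so n(HCl) = 1.1501 mol.
Mass of HCl = 1.1501 × 36.458 = 41.929 g.

41.93 g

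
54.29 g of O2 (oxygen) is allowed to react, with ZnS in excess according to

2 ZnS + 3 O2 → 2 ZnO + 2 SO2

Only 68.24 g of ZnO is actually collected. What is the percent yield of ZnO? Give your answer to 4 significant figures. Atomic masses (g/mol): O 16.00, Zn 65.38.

M(O2) = 2(16.00) = 32.00 g/mol.
M(ZnO) = 65.38 + 16.00 = 81.38 g/mol.
n(O2) = 54.290 g / 32.00 g/mol = 1.6966 mol.
From the equation the O2:ZnO mole ratio is 3:2, so n(ZnO) = 1.6966 × 2/3 = 1.1310 mol.
Mass of ZnO = 1.1310 mol × 81.38 g/mol = 92.044 g.
This is the theoretical yield. Percent yield = 68.24 g / 92.044 g × 100% = 74.138%.

74.14 %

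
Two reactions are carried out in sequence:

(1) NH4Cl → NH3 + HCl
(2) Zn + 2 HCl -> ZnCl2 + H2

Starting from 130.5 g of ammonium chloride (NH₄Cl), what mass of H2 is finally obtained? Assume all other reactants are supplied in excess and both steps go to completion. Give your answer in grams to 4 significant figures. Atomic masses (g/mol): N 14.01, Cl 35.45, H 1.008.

2.459 g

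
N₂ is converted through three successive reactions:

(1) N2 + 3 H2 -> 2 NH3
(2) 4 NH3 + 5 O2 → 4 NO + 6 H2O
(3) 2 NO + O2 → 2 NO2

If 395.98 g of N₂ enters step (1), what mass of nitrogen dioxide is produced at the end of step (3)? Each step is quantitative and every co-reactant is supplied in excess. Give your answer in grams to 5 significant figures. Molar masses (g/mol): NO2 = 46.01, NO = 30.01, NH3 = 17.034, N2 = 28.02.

1300.4 g

n(N2) = 395.98 / 28.02 = 14.1320 mol.
Reaction (1): N2→NH3 ratio 1:2 ⇒ n(NH3) = 28.2641 mol.
Reaction (2): NH3→NO ratio 4:4 ⇒ n(NO) = 28.2641 mol.
Reaction (3): NO→NO2 ratio 2:2 ⇒ n(NO2) = 28.2641 mol.
Mass of NO2 = 28.2641 × 46.01 = 1300.43 g.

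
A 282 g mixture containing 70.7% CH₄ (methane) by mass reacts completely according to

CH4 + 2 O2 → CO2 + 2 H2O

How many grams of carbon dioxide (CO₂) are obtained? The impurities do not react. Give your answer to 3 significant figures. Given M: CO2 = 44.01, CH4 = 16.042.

Mass of pure CH4 = 282 g × 0.707 = 199.4 g.
n(CH4) = 199.4 g / 16.042 g/mol = 12.43 mol.
From the equation the CH4:CO2 mole ratio is 1:1, so n(CO2) = 12.43 × 1/1 = 12.43 mol.
Mass of CO2 = 12.43 mol × 44.01 g/mol = 547.0 g.

547 g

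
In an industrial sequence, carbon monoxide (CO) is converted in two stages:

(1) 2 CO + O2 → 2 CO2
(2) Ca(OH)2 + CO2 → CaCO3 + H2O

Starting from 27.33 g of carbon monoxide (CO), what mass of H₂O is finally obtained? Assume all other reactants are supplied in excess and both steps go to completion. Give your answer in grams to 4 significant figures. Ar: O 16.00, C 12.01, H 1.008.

17.58 g

M(CO) = 12.01 + 16.00 = 28.01 g/mol.
M(H2O) = 2(1.008) + 16.00 = 18.016 g/mol.
n(CO) = 27.330 / 28.01 = 0.97572 mol.
Step 1 gives a 2:2 ratio of CO to CO2, so n(CO2) = 0.97572 mol.
In step 2 the CO2:H2O ratio is 1:1, so n(H2O) = 0.97572 mol.
Mass of H2O = 0.97572 × 18.016 = 17.579 g.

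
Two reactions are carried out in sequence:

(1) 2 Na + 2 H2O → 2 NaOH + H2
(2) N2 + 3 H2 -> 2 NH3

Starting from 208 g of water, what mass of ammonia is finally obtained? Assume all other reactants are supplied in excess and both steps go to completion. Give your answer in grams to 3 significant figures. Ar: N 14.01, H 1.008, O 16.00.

M(H2O) = 2(1.008) + 16.00 = 18.016 g/mol.
M(NH3) = 14.01 + 3(1.008) = 17.034 g/mol.
n(H2O) = 208.0 / 18.016 = 11.55 mol.
Step 1 gives a 2:1 ratio of H2O to H2, so n(H2) = 5.773 mol.
In step 2 the H2:NH3 ratio is 3:2, so n(NH3) = 3.848 mol.
Mass of NH3 = 3.848 × 17.034 = 65.55 g.

65.6 g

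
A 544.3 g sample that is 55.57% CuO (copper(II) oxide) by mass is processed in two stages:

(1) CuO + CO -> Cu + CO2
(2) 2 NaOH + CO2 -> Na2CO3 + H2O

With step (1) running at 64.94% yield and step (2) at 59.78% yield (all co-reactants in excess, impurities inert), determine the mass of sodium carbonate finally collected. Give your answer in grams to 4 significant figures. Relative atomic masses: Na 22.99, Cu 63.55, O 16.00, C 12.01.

156.4 g

Pure CuO = 544.3 × 0.5557 = 302.47 g.
M(CuO) = 63.55 + 16.00 = 79.55 g/mol.
M(Na2CO3) = 2(22.99) + 12.01 + 3(16.00) = 105.99 g/mol.
n(CuO) = 302.47 / 79.55 = 3.8022 mol.
Step 1 (CuO:CO2 = 1:1): theoretical n(CO2) = 3.8022 mol; at 64.94% yield, n(CO2) = 2.4692 mol.
Step 2 (CO2:Na2CO3 = 1:1): theoretical n(Na2CO3) = 2.4692 mol, so theoretical mass = 2.4692 × 105.99 = 261.71 g.
At 59.78% yield, actual mass of Na2CO3 = 261.71 × 0.5978 = 156.45 g.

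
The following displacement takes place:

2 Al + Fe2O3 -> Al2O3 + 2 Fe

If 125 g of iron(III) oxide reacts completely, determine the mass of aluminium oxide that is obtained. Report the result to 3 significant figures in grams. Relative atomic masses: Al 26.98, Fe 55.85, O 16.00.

M(Fe2O3) = 2(55.85) + 3(16.00) = 159.70 g/mol.
M(Al2O3) = 2(26.98) + 3(16.00) = 101.96 g/mol.
n(Fe2O3) = 125.0 g / 159.70 g/mol = 0.7827 mol.
From the equation the Fe2O3:Al2O3 mole ratio is 1:1, so n(Al2O3) = 0.7827 × 1/1 = 0.7827 mol.
Mass of Al2O3 = 0.7827 mol × 101.96 g/mol = 79.81 g.

79.8 g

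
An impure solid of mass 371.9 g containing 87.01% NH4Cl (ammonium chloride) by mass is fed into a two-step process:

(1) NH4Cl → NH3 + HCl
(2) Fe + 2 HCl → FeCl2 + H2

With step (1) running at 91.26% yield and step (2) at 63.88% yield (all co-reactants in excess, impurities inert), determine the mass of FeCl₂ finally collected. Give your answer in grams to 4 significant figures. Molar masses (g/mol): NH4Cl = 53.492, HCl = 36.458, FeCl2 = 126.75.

223.5 g

Pure NH4Cl = 371.9 × 0.8701 = 323.59 g.
n(NH4Cl) = 323.59 / 53.492 = 6.0493 mol.
Step 1 (NH4Cl:HCl = 1:1): theoretical n(HCl) = 6.0493 mol; at 91.26% yield, n(HCl) = 5.5206 mol.
Step 2 (HCl:FeCl2 = 2:1): theoretical n(FeCl2) = 2.7603 mol, so theoretical mass = 2.7603 × 126.75 = 349.87 g.
At 63.88% yield, actual mass of FeCl2 = 349.87 × 0.6388 = 223.50 g.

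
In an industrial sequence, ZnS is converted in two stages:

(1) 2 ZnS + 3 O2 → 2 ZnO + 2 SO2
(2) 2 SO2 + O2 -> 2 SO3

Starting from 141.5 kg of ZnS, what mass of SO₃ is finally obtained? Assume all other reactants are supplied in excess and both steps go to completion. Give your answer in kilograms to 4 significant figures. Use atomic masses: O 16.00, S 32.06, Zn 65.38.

M(ZnS) = 65.38 + 32.06 = 97.44 g/mol.
M(SO3) = 32.06 + 3(16.00) = 80.06 g/mol.
141.5 kg = 141500 g.
n(ZnS) = 141500 / 97.44 = 1452.2 mol.
Step 1 gives a 2:2 ratio of ZnS to SO2, so n(SO2) = 1452.2 mol.
In step 2 the SO2:SO3 ratio is 2:2, so n(SO3) = 1452.2 mol.
Mass of SO3 = 1452.2 × 80.06 = 116260 g = 116.3 kg.

116.3 kg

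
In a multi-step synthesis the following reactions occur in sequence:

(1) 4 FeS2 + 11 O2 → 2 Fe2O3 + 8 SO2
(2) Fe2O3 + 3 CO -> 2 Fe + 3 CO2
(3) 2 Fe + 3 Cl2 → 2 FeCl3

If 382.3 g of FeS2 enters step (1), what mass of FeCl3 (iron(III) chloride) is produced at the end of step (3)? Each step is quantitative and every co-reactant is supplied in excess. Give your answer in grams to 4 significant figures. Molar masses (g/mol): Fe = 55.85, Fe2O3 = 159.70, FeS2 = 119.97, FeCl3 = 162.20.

n(FeS2) = 382.3 / 119.97 = 3.1866 mol.
Reaction (1): FeS2→Fe2O3 ratio 4:2 ⇒ n(Fe2O3) = 1.5933 mol.
Reaction (2): Fe2O3→Fe ratio 1:2 ⇒ n(Fe) = 3.1866 mol.
Reaction (3): Fe→FeCl3 ratio 2:2 ⇒ n(FeCl3) = 3.1866 mol.
Mass of FeCl3 = 3.1866 × 162.20 = 516.87 g.

516.9 g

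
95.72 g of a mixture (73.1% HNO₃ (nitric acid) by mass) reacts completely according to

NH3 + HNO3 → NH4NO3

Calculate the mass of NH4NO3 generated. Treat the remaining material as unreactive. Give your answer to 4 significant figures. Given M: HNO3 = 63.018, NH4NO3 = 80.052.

88.88 g

Mass of pure HNO3 = 95.72 g × 0.731 = 69.971 g.
n(HNO3) = 69.971 g / 63.018 g/mol = 1.1103 mol.
From the equation the HNO3:NH4NO3 mole ratio is 1:1, so n(NH4NO3) = 1.1103 × 1/1 = 1.1103 mol.
Mass of NH4NO3 = 1.1103 mol × 80.052 g/mol = 88.885 g.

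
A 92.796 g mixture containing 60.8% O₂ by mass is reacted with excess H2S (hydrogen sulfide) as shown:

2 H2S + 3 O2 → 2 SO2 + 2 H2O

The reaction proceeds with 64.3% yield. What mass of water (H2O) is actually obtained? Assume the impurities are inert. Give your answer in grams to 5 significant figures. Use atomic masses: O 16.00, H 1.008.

Pure O2 available = 92.796 g × 0.608 = 56.4200 g.
M(O2) = 2(16.00) = 32.00 g/mol.
M(H2O) = 2(1.008) + 16.00 = 18.016 g/mol.
n(O2) = 56.4200 g / 32.00 g/mol = 1.76312 mol.
From the equation the O2:H2O mole ratio is 3:2, so n(H2O) = 1.76312 × 2/3 = 1.17542 mol.
Mass of H2O = 1.17542 mol × 18.016 g/mol = 21.1763 g.
Actual mass collected = 21.1763 g × 0.643 = 13.6164 g.

13.616 g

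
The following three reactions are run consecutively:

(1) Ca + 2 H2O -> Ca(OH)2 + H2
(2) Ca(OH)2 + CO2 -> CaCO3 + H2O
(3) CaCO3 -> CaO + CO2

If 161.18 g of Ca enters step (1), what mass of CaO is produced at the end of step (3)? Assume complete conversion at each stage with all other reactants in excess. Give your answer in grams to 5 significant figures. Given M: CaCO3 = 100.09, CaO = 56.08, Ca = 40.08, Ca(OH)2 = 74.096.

225.52 g

n(Ca) = 161.18 / 40.08 = 4.02146 mol.
Reaction (1): Ca→Ca(OH)2 ratio 1:1 ⇒ n(Ca(OH)2) = 4.02146 mol.
Reaction (2): Ca(OH)2→CaCO3 ratio 1:1 ⇒ n(CaCO3) = 4.02146 mol.
Reaction (3): CaCO3→CaO ratio 1:1 ⇒ n(CaO) = 4.02146 mol.
Mass of CaO = 4.02146 × 56.08 = 225.523 g.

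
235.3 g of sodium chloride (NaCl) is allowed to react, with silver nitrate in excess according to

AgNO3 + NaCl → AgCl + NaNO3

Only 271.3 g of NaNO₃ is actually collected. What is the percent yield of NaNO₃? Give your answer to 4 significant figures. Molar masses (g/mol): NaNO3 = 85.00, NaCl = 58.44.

n(NaCl) = 235.30 g / 58.44 g/mol = 4.0264 mol.
From the equation the NaCl:NaNO3 mole ratio is 1:1, so n(NaNO3) = 4.0264 × 1/1 = 4.0264 mol.
Mass of NaNO3 = 4.0264 mol × 85.00 g/mol = 342.24 g.
This is the theoretical yield. Percent yield = 271.3 g / 342.24 g × 100% = 79.272%.

79.27 %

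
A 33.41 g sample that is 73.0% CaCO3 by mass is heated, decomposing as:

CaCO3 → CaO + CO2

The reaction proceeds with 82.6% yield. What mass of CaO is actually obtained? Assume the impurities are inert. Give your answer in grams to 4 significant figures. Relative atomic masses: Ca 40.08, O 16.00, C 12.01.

Pure CaCO3 available = 33.41 g × 0.730 = 24.389 g.
M(CaCO3) = 40.08 + 12.01 + 3(16.00) = 100.09 g/mol.
M(CaO) = 40.08 + 16.00 = 56.08 g/mol.
n(CaCO3) = 24.389 g / 100.09 g/mol = 0.24367 mol.
From the equation the CaCO3:CaO mole ratio is 1:1, so n(CaO) = 0.24367 × 1/1 = 0.24367 mol.
Mass of CaO = 0.24367 mol × 56.08 g/mol = 13.665 g.
Actual mass collected = 13.665 g × 0.826 = 11.287 g.

11.29 g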